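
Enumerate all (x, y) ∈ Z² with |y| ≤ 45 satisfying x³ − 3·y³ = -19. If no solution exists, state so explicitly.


The equation is x³ - 3y³ = -19. For fixed y, x³ = 3·y³ − 19, so a solution requires the RHS to be a perfect cube.
Strategy: iterate y from -45 to 45, compute RHS = 3·y³ − 19, and check whether it is a (positive or negative) perfect cube.
Check small values of y:
  y = 0: RHS = -19 is not a perfect cube.
  y = 1: RHS = -16 is not a perfect cube.
  y = -1: RHS = -22 is not a perfect cube.
  y = 2: RHS = 5 is not a perfect cube.
  y = -2: RHS = -43 is not a perfect cube.
  y = 3: RHS = 62 is not a perfect cube.
  y = -3: RHS = -100 is not a perfect cube.
Continuing the search up to |y| = 45 finds no solutions either.
No (x, y) in the scanned range satisfies the equation.

No integer solutions with |y| ≤ 45.


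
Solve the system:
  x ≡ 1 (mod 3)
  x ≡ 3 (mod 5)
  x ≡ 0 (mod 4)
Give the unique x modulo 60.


Moduli 3, 5, 4 are pairwise coprime; by CRT there is a unique solution modulo M = 3 · 5 · 4 = 60.
Solve pairwise, accumulating the modulus:
  Start with x ≡ 1 (mod 3).
  Combine with x ≡ 3 (mod 5): since gcd(3, 5) = 1, we get a unique residue mod 15.
    Write x = 1 + 3·t and substitute into x ≡ 3 (mod 5): 3·t ≡ 3 − 1 = 2 (mod 5).
    The inverse of 3 mod 5 is 2 (since 3·2 = 6 = 1·5 + 1), so t ≡ 2·2 = 4 ≡ 4 (mod 5).
    Then x = 1 + 3·4 = 13, valid modulo lcm(3, 5) = 15: x ≡ 13 (mod 15).
  Combine with x ≡ 0 (mod 4): since gcd(15, 4) = 1, we get a unique residue mod 60.
    Write x = 13 + 15·t and substitute into x ≡ 0 (mod 4): 15·t ≡ 0 − 13 = -13 (mod 4).
    Reduce coefficients mod 4: 3·t ≡ 3 (mod 4).
    The inverse of 3 mod 4 is 3 (since 3·3 = 9 = 2·4 + 1), so t ≡ 3·3 = 9 ≡ 1 (mod 4).
    Then x = 13 + 15·1 = 28, valid modulo lcm(15, 4) = 60: x ≡ 28 (mod 60).
Verify: 28 mod 3 = 1 ✓, 28 mod 5 = 3 ✓, 28 mod 4 = 0 ✓.

x ≡ 28 (mod 60).


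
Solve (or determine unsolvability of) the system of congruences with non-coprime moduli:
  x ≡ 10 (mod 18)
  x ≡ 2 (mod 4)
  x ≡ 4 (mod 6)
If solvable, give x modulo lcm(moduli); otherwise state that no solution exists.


Moduli 18, 4, 6 are not pairwise coprime, so CRT works modulo lcm(m_i) when all pairwise compatibility conditions hold.
Pairwise compatibility: gcd(m_i, m_j) must divide a_i - a_j for every pair.
Merge one congruence at a time:
  Start: x ≡ 10 (mod 18).
  Combine with x ≡ 2 (mod 4): gcd(18, 4) = 2; 2 - 10 = -8, which IS divisible by 2, so compatible.
    Write x = 10 + 18·t and substitute into x ≡ 2 (mod 4): 18·t ≡ 2 − 10 = -8 (mod 4).
    Divide the congruence (and modulus) by g = 2: 9·t ≡ -4 (mod 2).
    Reduce coefficients mod 2: 1·t ≡ 0 (mod 2).
    So t ≡ 0 (mod 2).
    Then x = 10 + 18·0 = 10, valid modulo lcm(18, 4) = 36: x ≡ 10 (mod 36).
  Combine with x ≡ 4 (mod 6): gcd(36, 6) = 6; 4 - 10 = -6, which IS divisible by 6, so compatible.
    Write x = 10 + 36·t and substitute into x ≡ 4 (mod 6): 36·t ≡ 4 − 10 = -6 (mod 6).
    Divide the congruence (and modulus) by g = 6: 6·t ≡ -1 (mod 1).
    Modulo 1 every t works; take t = 0.
    Then x = 10 + 36·0 = 10, valid modulo lcm(36, 6) = 36: x ≡ 10 (mod 36).
Verify: 10 mod 18 = 10, 10 mod 4 = 2, 10 mod 6 = 4.

x ≡ 10 (mod 36).


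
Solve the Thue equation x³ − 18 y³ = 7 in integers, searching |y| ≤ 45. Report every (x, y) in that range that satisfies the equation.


The equation is x³ - 18y³ = 7. For fixed y, x³ = 18·y³ + 7, so a solution requires the RHS to be a perfect cube.
Strategy: iterate y from -45 to 45, compute RHS = 18·y³ + 7, and check whether it is a (positive or negative) perfect cube.
Check small values of y:
  y = 0: RHS = 7 is not a perfect cube.
  y = 1: RHS = 25 is not a perfect cube.
  y = -1: RHS = -11 is not a perfect cube.
  y = 2: RHS = 151 is not a perfect cube.
  y = -2: RHS = -137 is not a perfect cube.
  y = 3: RHS = 493 is not a perfect cube.
  y = -3: RHS = -479 is not a perfect cube.
Continuing the search up to |y| = 45 finds no solutions either.
No (x, y) in the scanned range satisfies the equation.

No integer solutions with |y| ≤ 45.


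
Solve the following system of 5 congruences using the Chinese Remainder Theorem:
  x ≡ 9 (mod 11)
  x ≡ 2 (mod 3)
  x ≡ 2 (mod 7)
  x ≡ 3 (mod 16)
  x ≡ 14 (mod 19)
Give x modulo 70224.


Product of moduli M = 11 · 3 · 7 · 16 · 19 = 70224.
Merge one congruence at a time:
  Start: x ≡ 9 (mod 11).
  Combine with x ≡ 2 (mod 3); new modulus lcm = 33.
    Write x = 9 + 11·t and substitute into x ≡ 2 (mod 3): 11·t ≡ 2 − 9 = -7 (mod 3).
    Reduce coefficients mod 3: 2·t ≡ 2 (mod 3).
    The inverse of 2 mod 3 is 2 (since 2·2 = 4 = 1·3 + 1), so t ≡ 2·2 = 4 ≡ 1 (mod 3).
    Then x = 9 + 11·1 = 20, valid modulo lcm(11, 3) = 33: x ≡ 20 (mod 33).
  Combine with x ≡ 2 (mod 7); new modulus lcm = 231.
    Write x = 20 + 33·t and substitute into x ≡ 2 (mod 7): 33·t ≡ 2 − 20 = -18 (mod 7).
    Reduce coefficients mod 7: 5·t ≡ 3 (mod 7).
    The inverse of 5 mod 7 is 3 (since 5·3 = 15 = 2·7 + 1), so t ≡ 3·3 = 9 ≡ 2 (mod 7).
    Then x = 20 + 33·2 = 86, valid modulo lcm(33, 7) = 231: x ≡ 86 (mod 231).
  Combine with x ≡ 3 (mod 16); new modulus lcm = 3696.
    Write x = 86 + 231·t and substitute into x ≡ 3 (mod 16): 231·t ≡ 3 − 86 = -83 (mod 16).
    Reduce coefficients mod 16: 7·t ≡ 13 (mod 16).
    The inverse of 7 mod 16 is 7 (since 7·7 = 49 = 3·16 + 1), so t ≡ 7·13 = 91 ≡ 11 (mod 16).
    Then x = 86 + 231·11 = 2627, valid modulo lcm(231, 16) = 3696: x ≡ 2627 (mod 3696).
  Combine with x ≡ 14 (mod 19); new modulus lcm = 70224.
    Write x = 2627 + 3696·t and substitute into x ≡ 14 (mod 19): 3696·t ≡ 14 − 2627 = -2613 (mod 19).
    Reduce coefficients mod 19: 10·t ≡ 9 (mod 19).
    The inverse of 10 mod 19 is 2 (since 10·2 = 20 = 1·19 + 1), so t ≡ 2·9 = 18 ≡ 18 (mod 19).
    Then x = 2627 + 3696·18 = 69155, valid modulo lcm(3696, 19) = 70224: x ≡ 69155 (mod 70224).
Verify against each original: 69155 mod 11 = 9, 69155 mod 3 = 2, 69155 mod 7 = 2, 69155 mod 16 = 3, 69155 mod 19 = 14.

x ≡ 69155 (mod 70224).


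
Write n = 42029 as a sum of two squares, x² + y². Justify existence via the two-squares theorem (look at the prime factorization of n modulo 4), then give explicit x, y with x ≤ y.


Step 1: Factor n = 42029 = 13 · 53 · 61.
Step 2: Check the mod-4 condition on each prime factor: 13 ≡ 1 (mod 4), exponent 1; 53 ≡ 1 (mod 4), exponent 1; 61 ≡ 1 (mod 4), exponent 1.
All primes ≡ 3 (mod 4) appear to even exponent (or don't appear), so by the two-squares theorem n IS expressible as a sum of two squares.
Step 3: Build a representation. Here n = 13 · 53 · 61 is a product of primes ≡ 1 (mod 4). Each prime p ≡ 1 (mod 4) is itself a sum of two squares; find a² by testing p − a² for a perfect square:
  13: 13 − 1² = 12, 13 − 2² = 9 = 3² ⇒ 13 = 2² + 3².
  53: 53 − 1² = 52, 53 − 2² = 49 = 7² ⇒ 53 = 2² + 7².
  61: 61 − 1² = 60, 61 − 2² = 57, 61 − 3² = 52, 61 − 4² = 45, 61 − 5² = 36 = 6² ⇒ 61 = 5² + 6².
  Combine using the Brahmagupta–Fibonacci identity (a² + b²)(c² + d²) = (ac − bd)² + (ad + bc)² = (ac + bd)² + (ad − bc)²:
  13 · 53 = 689: from (2² + 3²)(2² + 7²), take (2·2 − 3·7, 2·7 + 3·2) = (4 − 21, 14 + 6) = (-17, 20); dropping signs (only squares matter) gives (17, 20); check 17² + 20² = 289 + 400 = 689 ✓.
  689 · 61 = 42029: from (17² + 20²)(5² + 6²), take (17·5 − 20·6, 17·6 + 20·5) = (85 − 120, 102 + 100) = (-35, 202); dropping signs (only squares matter) gives (35, 202); check 35² + 202² = 1225 + 40804 = 42029 ✓.
Step 4: Order so x ≤ y and verify: 35² + 202² = 1225 + 40804 = 42029 = n. ✓

n = 42029 = 35² + 202² (one valid representation with x ≤ y).


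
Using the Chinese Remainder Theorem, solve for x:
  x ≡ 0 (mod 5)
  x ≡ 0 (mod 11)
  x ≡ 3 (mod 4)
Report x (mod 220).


Moduli 5, 11, 4 are pairwise coprime; by CRT there is a unique solution modulo M = 5 · 11 · 4 = 220.
Solve pairwise, accumulating the modulus:
  Start with x ≡ 0 (mod 5).
  Combine with x ≡ 0 (mod 11): since gcd(5, 11) = 1, we get a unique residue mod 55.
    Write x = 0 + 5·t and substitute into x ≡ 0 (mod 11): 5·t ≡ 0 − 0 = 0 (mod 11).
    The inverse of 5 mod 11 is 9 (since 5·9 = 45 = 4·11 + 1), so t ≡ 9·0 = 0 ≡ 0 (mod 11).
    Then x = 0 + 5·0 = 0, valid modulo lcm(5, 11) = 55: x ≡ 0 (mod 55).
  Combine with x ≡ 3 (mod 4): since gcd(55, 4) = 1, we get a unique residue mod 220.
    Write x = 0 + 55·t and substitute into x ≡ 3 (mod 4): 55·t ≡ 3 − 0 = 3 (mod 4).
    Reduce coefficients mod 4: 3·t ≡ 3 (mod 4).
    The inverse of 3 mod 4 is 3 (since 3·3 = 9 = 2·4 + 1), so t ≡ 3·3 = 9 ≡ 1 (mod 4).
    Then x = 0 + 55·1 = 55, valid modulo lcm(55, 4) = 220: x ≡ 55 (mod 220).
Verify: 55 mod 5 = 0 ✓, 55 mod 11 = 0 ✓, 55 mod 4 = 3 ✓.

x ≡ 55 (mod 220).


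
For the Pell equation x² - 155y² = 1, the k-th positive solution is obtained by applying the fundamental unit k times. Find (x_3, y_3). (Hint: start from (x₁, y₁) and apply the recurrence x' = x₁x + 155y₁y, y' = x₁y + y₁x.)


Step 1: Find the fundamental solution (x₁, y₁) of x² - 155y² = 1.
  Expand √155 as a continued fraction. a₀ = ⌊√155⌋ = 12; iterate m_{k+1} = d_k·a_k − m_k, d_{k+1} = (155 − m_{k+1}²)/d_k, a_{k+1} = ⌊(a₀ + m_{k+1})/d_{k+1}⌋ (starting m₀ = 0, d₀ = 1), with convergents p_k = a_k·p_{k-1} + p_{k-2}, q_k = a_k·q_{k-1} + q_{k-2} (p₋₁ = 1, q₋₁ = 0):
  k = 0: a₀ = 12; p₀/q₀ = 12/1; p₀² − 155·q₀² = 144 − 155 = -11.
  k = 1: m = 12, d = 11, a = ⌊(12 + 12)/11⌋ = 2; p/q = (2·12 + 1)/(2·1 + 0) = 25/2; p² − 155·q² = 625 − 620 = 5.
  k = 2: m = 10, d = 5, a = ⌊(12 + 10)/5⌋ = 4; p/q = (4·25 + 12)/(4·2 + 1) = 112/9; p² − 155·q² = 12544 − 12555 = -11.
  k = 3: m = 10, d = 11, a = ⌊(12 + 10)/11⌋ = 2; p/q = (2·112 + 25)/(2·9 + 2) = 249/20; p² − 155·q² = 62001 − 62000 = 1.
  The first convergent with p² − 155·q² = 1 gives the fundamental solution (x₁, y₁) = (249, 20).
Step 2: Apply the recurrence (x_{n+1}, y_{n+1}) = (x₁x_n + 155y₁y_n, x₁y_n + y₁x_n) repeatedly.
  From (x_1, y_1) = (249, 20): x_2 = 249·249 + 155·20·20 = 124001; y_2 = 249·20 + 20·249 = 9960.
  From (x_2, y_2) = (124001, 9960): x_3 = 249·124001 + 155·20·9960 = 61752249; y_3 = 249·9960 + 20·124001 = 4960060.
Step 3: Verify x_3² - 155·y_3² = 3813340256558001 - 3813340256558000 = 1 (should be 1). ✓

(x_1, y_1) = (249, 20); (x_3, y_3) = (61752249, 4960060).


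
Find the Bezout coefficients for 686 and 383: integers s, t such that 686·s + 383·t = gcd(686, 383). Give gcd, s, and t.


Euclidean algorithm on (686, 383) — divide until remainder is 0:
  686 = 1 · 383 + 303
  383 = 1 · 303 + 80
  303 = 3 · 80 + 63
  80 = 1 · 63 + 17
  63 = 3 · 17 + 12
  17 = 1 · 12 + 5
  12 = 2 · 5 + 2
  5 = 2 · 2 + 1
  2 = 2 · 1 + 0
gcd(686, 383) = 1.
Track Bezout coefficients alongside the remainders: start with r₀ = 686 = a·1 + b·0 (s = 1, t = 0) and r₁ = 383 = a·0 + b·1 (s = 0, t = 1); each new remainder r_{k+1} = r_{k-1} − q_k·r_k inherits s_{k+1} = s_{k-1} − q_k·s_k, t_{k+1} = t_{k-1} − q_k·t_k, so r_k = a·s_k + b·t_k at every step:
  q = 1: r = 303, s = 1 − 1·0 = 1, t = 0 − 1·1 = -1  (check: 686·1 + 383·(-1) = 303)
  q = 1: r = 80, s = 0 − 1·1 = -1, t = 1 − 1·(-1) = 2  (check: 686·(-1) + 383·2 = 80)
  q = 3: r = 63, s = 1 − 3·(-1) = 4, t = -1 − 3·2 = -7  (check: 686·4 + 383·(-7) = 63)
  q = 1: r = 17, s = -1 − 1·4 = -5, t = 2 − 1·(-7) = 9  (check: 686·(-5) + 383·9 = 17)
  q = 3: r = 12, s = 4 − 3·(-5) = 19, t = -7 − 3·9 = -34  (check: 686·19 + 383·(-34) = 12)
  q = 1: r = 5, s = -5 − 1·19 = -24, t = 9 − 1·(-34) = 43  (check: 686·(-24) + 383·43 = 5)
  q = 2: r = 2, s = 19 − 2·(-24) = 67, t = -34 − 2·43 = -120  (check: 686·67 + 383·(-120) = 2)
  q = 2: r = 1, s = -24 − 2·67 = -158, t = 43 − 2·(-120) = 283  (check: 686·(-158) + 383·283 = 1)
The row with r = 1 (the gcd) gives the Bezout coefficients s = -158, t = 283.
Result: 686 · (-158) + 383 · (283) = 1.

gcd(686, 383) = 1; s = -158, t = 283 (check: 686·(-158) + 383·283 = 1).


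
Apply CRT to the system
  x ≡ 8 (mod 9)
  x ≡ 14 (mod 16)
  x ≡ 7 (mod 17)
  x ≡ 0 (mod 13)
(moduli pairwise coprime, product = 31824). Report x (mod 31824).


Product of moduli M = 9 · 16 · 17 · 13 = 31824.
Merge one congruence at a time:
  Start: x ≡ 8 (mod 9).
  Combine with x ≡ 14 (mod 16); new modulus lcm = 144.
    Write x = 8 + 9·t and substitute into x ≡ 14 (mod 16): 9·t ≡ 14 − 8 = 6 (mod 16).
    The inverse of 9 mod 16 is 9 (since 9·9 = 81 = 5·16 + 1), so t ≡ 9·6 = 54 ≡ 6 (mod 16).
    Then x = 8 + 9·6 = 62, valid modulo lcm(9, 16) = 144: x ≡ 62 (mod 144).
  Combine with x ≡ 7 (mod 17); new modulus lcm = 2448.
    Write x = 62 + 144·t and substitute into x ≡ 7 (mod 17): 144·t ≡ 7 − 62 = -55 (mod 17).
    Reduce coefficients mod 17: 8·t ≡ 13 (mod 17).
    The inverse of 8 mod 17 is 15 (since 8·15 = 120 = 7·17 + 1), so t ≡ 15·13 = 195 ≡ 8 (mod 17).
    Then x = 62 + 144·8 = 1214, valid modulo lcm(144, 17) = 2448: x ≡ 1214 (mod 2448).
  Combine with x ≡ 0 (mod 13); new modulus lcm = 31824.
    Write x = 1214 + 2448·t and substitute into x ≡ 0 (mod 13): 2448·t ≡ 0 − 1214 = -1214 (mod 13).
    Reduce coefficients mod 13: 4·t ≡ 8 (mod 13).
    The inverse of 4 mod 13 is 10 (since 4·10 = 40 = 3·13 + 1), so t ≡ 10·8 = 80 ≡ 2 (mod 13).
    Then x = 1214 + 2448·2 = 6110, valid modulo lcm(2448, 13) = 31824: x ≡ 6110 (mod 31824).
Verify against each original: 6110 mod 9 = 8, 6110 mod 16 = 14, 6110 mod 17 = 7, 6110 mod 13 = 0.

x ≡ 6110 (mod 31824).


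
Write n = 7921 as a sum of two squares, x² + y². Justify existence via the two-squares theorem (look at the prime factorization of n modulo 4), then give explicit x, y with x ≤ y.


Step 1: Factor n = 7921 = 89^2.
Step 2: Check the mod-4 condition on each prime factor: 89 ≡ 1 (mod 4), exponent 2.
All primes ≡ 3 (mod 4) appear to even exponent (or don't appear), so by the two-squares theorem n IS expressible as a sum of two squares.
Step 3: Build a representation. Here n = 89 · 89 is a product of primes ≡ 1 (mod 4). Each prime p ≡ 1 (mod 4) is itself a sum of two squares; find a² by testing p − a² for a perfect square:
  89: 89 − 1² = 88, 89 − 2² = 85, 89 − 3² = 80, 89 − 4² = 73, 89 − 5² = 64 = 8² ⇒ 89 = 5² + 8².
  Combine using the Brahmagupta–Fibonacci identity (a² + b²)(c² + d²) = (ac − bd)² + (ad + bc)² = (ac + bd)² + (ad − bc)²:
  89 · 89 = 7921: from (5² + 8²)(5² + 8²), take (5·5 − 8·8, 5·8 + 8·5) = (25 − 64, 40 + 40) = (-39, 80); dropping signs (only squares matter) gives (39, 80); check 39² + 80² = 1521 + 6400 = 7921 ✓.
Step 4: Order so x ≤ y and verify: 39² + 80² = 1521 + 6400 = 7921 = n. ✓

n = 7921 = 39² + 80² (one valid representation with x ≤ y).


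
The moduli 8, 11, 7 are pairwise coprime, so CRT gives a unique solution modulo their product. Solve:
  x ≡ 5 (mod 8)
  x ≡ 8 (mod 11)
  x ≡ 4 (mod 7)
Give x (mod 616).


Moduli 8, 11, 7 are pairwise coprime; by CRT there is a unique solution modulo M = 8 · 11 · 7 = 616.
Solve pairwise, accumulating the modulus:
  Start with x ≡ 5 (mod 8).
  Combine with x ≡ 8 (mod 11): since gcd(8, 11) = 1, we get a unique residue mod 88.
    Write x = 5 + 8·t and substitute into x ≡ 8 (mod 11): 8·t ≡ 8 − 5 = 3 (mod 11).
    The inverse of 8 mod 11 is 7 (since 8·7 = 56 = 5·11 + 1), so t ≡ 7·3 = 21 ≡ 10 (mod 11).
    Then x = 5 + 8·10 = 85, valid modulo lcm(8, 11) = 88: x ≡ 85 (mod 88).
  Combine with x ≡ 4 (mod 7): since gcd(88, 7) = 1, we get a unique residue mod 616.
    Write x = 85 + 88·t and substitute into x ≡ 4 (mod 7): 88·t ≡ 4 − 85 = -81 (mod 7).
    Reduce coefficients mod 7: 4·t ≡ 3 (mod 7).
    The inverse of 4 mod 7 is 2 (since 4·2 = 8 = 1·7 + 1), so t ≡ 2·3 = 6 ≡ 6 (mod 7).
    Then x = 85 + 88·6 = 613, valid modulo lcm(88, 7) = 616: x ≡ 613 (mod 616).
Verify: 613 mod 8 = 5 ✓, 613 mod 11 = 8 ✓, 613 mod 7 = 4 ✓.

x ≡ 613 (mod 616).


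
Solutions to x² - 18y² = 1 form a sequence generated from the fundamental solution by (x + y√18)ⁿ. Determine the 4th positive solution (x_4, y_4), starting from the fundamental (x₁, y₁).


Step 1: Find the fundamental solution (x₁, y₁) of x² - 18y² = 1.
  Expand √18 as a continued fraction. a₀ = ⌊√18⌋ = 4; iterate m_{k+1} = d_k·a_k − m_k, d_{k+1} = (18 − m_{k+1}²)/d_k, a_{k+1} = ⌊(a₀ + m_{k+1})/d_{k+1}⌋ (starting m₀ = 0, d₀ = 1), with convergents p_k = a_k·p_{k-1} + p_{k-2}, q_k = a_k·q_{k-1} + q_{k-2} (p₋₁ = 1, q₋₁ = 0):
  k = 0: a₀ = 4; p₀/q₀ = 4/1; p₀² − 18·q₀² = 16 − 18 = -2.
  k = 1: m = 4, d = 2, a = ⌊(4 + 4)/2⌋ = 4; p/q = (4·4 + 1)/(4·1 + 0) = 17/4; p² − 18·q² = 289 − 288 = 1.
  The first convergent with p² − 18·q² = 1 gives the fundamental solution (x₁, y₁) = (17, 4).
Step 2: Apply the recurrence (x_{n+1}, y_{n+1}) = (x₁x_n + 18y₁y_n, x₁y_n + y₁x_n) repeatedly.
  From (x_1, y_1) = (17, 4): x_2 = 17·17 + 18·4·4 = 577; y_2 = 17·4 + 4·17 = 136.
  From (x_2, y_2) = (577, 136): x_3 = 17·577 + 18·4·136 = 19601; y_3 = 17·136 + 4·577 = 4620.
  From (x_3, y_3) = (19601, 4620): x_4 = 17·19601 + 18·4·4620 = 665857; y_4 = 17·4620 + 4·19601 = 156944.
Step 3: Verify x_4² - 18·y_4² = 443365544449 - 443365544448 = 1 (should be 1). ✓

(x_1, y_1) = (17, 4); (x_4, y_4) = (665857, 156944).


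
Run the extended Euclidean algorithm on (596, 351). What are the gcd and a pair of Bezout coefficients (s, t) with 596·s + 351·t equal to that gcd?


Euclidean algorithm on (596, 351) — divide until remainder is 0:
  596 = 1 · 351 + 245
  351 = 1 · 245 + 106
  245 = 2 · 106 + 33
  106 = 3 · 33 + 7
  33 = 4 · 7 + 5
  7 = 1 · 5 + 2
  5 = 2 · 2 + 1
  2 = 2 · 1 + 0
gcd(596, 351) = 1.
Track Bezout coefficients alongside the remainders: start with r₀ = 596 = a·1 + b·0 (s = 1, t = 0) and r₁ = 351 = a·0 + b·1 (s = 0, t = 1); each new remainder r_{k+1} = r_{k-1} − q_k·r_k inherits s_{k+1} = s_{k-1} − q_k·s_k, t_{k+1} = t_{k-1} − q_k·t_k, so r_k = a·s_k + b·t_k at every step:
  q = 1: r = 245, s = 1 − 1·0 = 1, t = 0 − 1·1 = -1  (check: 596·1 + 351·(-1) = 245)
  q = 1: r = 106, s = 0 − 1·1 = -1, t = 1 − 1·(-1) = 2  (check: 596·(-1) + 351·2 = 106)
  q = 2: r = 33, s = 1 − 2·(-1) = 3, t = -1 − 2·2 = -5  (check: 596·3 + 351·(-5) = 33)
  q = 3: r = 7, s = -1 − 3·3 = -10, t = 2 − 3·(-5) = 17  (check: 596·(-10) + 351·17 = 7)
  q = 4: r = 5, s = 3 − 4·(-10) = 43, t = -5 − 4·17 = -73  (check: 596·43 + 351·(-73) = 5)
  q = 1: r = 2, s = -10 − 1·43 = -53, t = 17 − 1·(-73) = 90  (check: 596·(-53) + 351·90 = 2)
  q = 2: r = 1, s = 43 − 2·(-53) = 149, t = -73 − 2·90 = -253  (check: 596·149 + 351·(-253) = 1)
The row with r = 1 (the gcd) gives the Bezout coefficients s = 149, t = -253.
Result: 596 · (149) + 351 · (-253) = 1.

gcd(596, 351) = 1; s = 149, t = -253 (check: 596·149 + 351·(-253) = 1).


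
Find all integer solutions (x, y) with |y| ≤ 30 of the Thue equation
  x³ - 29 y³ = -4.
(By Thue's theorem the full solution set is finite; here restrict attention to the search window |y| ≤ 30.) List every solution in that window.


The equation is x³ - 29y³ = -4. For fixed y, x³ = 29·y³ − 4, so a solution requires the RHS to be a perfect cube.
Strategy: iterate y from -30 to 30, compute RHS = 29·y³ − 4, and check whether it is a (positive or negative) perfect cube.
Check small values of y:
  y = 0: RHS = -4 is not a perfect cube.
  y = 1: RHS = 25 is not a perfect cube.
  y = -1: RHS = -33 is not a perfect cube.
  y = 2: RHS = 228 is not a perfect cube.
  y = -2: RHS = -236 is not a perfect cube.
  y = 3: RHS = 779 is not a perfect cube.
  y = -3: RHS = -787 is not a perfect cube.
Continuing the search up to |y| = 30 finds no solutions either.
No (x, y) in the scanned range satisfies the equation.

No integer solutions with |y| ≤ 30.


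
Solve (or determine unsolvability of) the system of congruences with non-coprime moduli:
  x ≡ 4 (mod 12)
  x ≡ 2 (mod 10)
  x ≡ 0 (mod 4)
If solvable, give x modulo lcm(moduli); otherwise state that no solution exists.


Moduli 12, 10, 4 are not pairwise coprime, so CRT works modulo lcm(m_i) when all pairwise compatibility conditions hold.
Pairwise compatibility: gcd(m_i, m_j) must divide a_i - a_j for every pair.
Merge one congruence at a time:
  Start: x ≡ 4 (mod 12).
  Combine with x ≡ 2 (mod 10): gcd(12, 10) = 2; 2 - 4 = -2, which IS divisible by 2, so compatible.
    Write x = 4 + 12·t and substitute into x ≡ 2 (mod 10): 12·t ≡ 2 − 4 = -2 (mod 10).
    Divide the congruence (and modulus) by g = 2: 6·t ≡ -1 (mod 5).
    Reduce coefficients mod 5: 1·t ≡ 4 (mod 5).
    So t ≡ 4 (mod 5).
    Then x = 4 + 12·4 = 52, valid modulo lcm(12, 10) = 60: x ≡ 52 (mod 60).
  Combine with x ≡ 0 (mod 4): gcd(60, 4) = 4; 0 - 52 = -52, which IS divisible by 4, so compatible.
    Write x = 52 + 60·t and substitute into x ≡ 0 (mod 4): 60·t ≡ 0 − 52 = -52 (mod 4).
    Divide the congruence (and modulus) by g = 4: 15·t ≡ -13 (mod 1).
    Modulo 1 every t works; take t = 0.
    Then x = 52 + 60·0 = 52, valid modulo lcm(60, 4) = 60: x ≡ 52 (mod 60).
Verify: 52 mod 12 = 4, 52 mod 10 = 2, 52 mod 4 = 0.

x ≡ 52 (mod 60).


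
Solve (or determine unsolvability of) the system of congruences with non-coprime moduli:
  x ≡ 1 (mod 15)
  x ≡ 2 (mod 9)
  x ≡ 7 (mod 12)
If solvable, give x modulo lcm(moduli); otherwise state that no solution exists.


Moduli 15, 9, 12 are not pairwise coprime, so CRT works modulo lcm(m_i) when all pairwise compatibility conditions hold.
Pairwise compatibility: gcd(m_i, m_j) must divide a_i - a_j for every pair.
Merge one congruence at a time:
  Start: x ≡ 1 (mod 15).
  Combine with x ≡ 2 (mod 9): gcd(15, 9) = 3, and 2 - 1 = 1 is NOT divisible by 3.
    ⇒ system is inconsistent (no integer solution).

No solution (the system is inconsistent).


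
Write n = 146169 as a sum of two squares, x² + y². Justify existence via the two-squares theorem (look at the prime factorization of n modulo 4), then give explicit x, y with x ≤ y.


Step 1: Factor n = 146169 = 3^2 · 109 · 149.
Step 2: Check the mod-4 condition on each prime factor: 3 ≡ 3 (mod 4), exponent 2 (must be even); 109 ≡ 1 (mod 4), exponent 1; 149 ≡ 1 (mod 4), exponent 1.
All primes ≡ 3 (mod 4) appear to even exponent (or don't appear), so by the two-squares theorem n IS expressible as a sum of two squares.
Step 3: Build a representation. Group n = k² · m with k = 3 and m = 109 · 149 = 16241 (a product of primes ≡ 1 (mod 4)); a representation of m scales to one of n via (k·x)² + (k·y)² = k²(x² + y²). Each prime p ≡ 1 (mod 4) is itself a sum of two squares; find a² by testing p − a² for a perfect square:
  109: 109 − 1² = 108, 109 − 2² = 105, 109 − 3² = 100 = 10² ⇒ 109 = 3² + 10².
  149: 149 − 1² = 148, 149 − 2² = 145, 149 − 3² = 140, 149 − 4² = 133, 149 − 5² = 124, 149 − 6² = 113, 149 − 7² = 100 = 10² ⇒ 149 = 7² + 10².
  Combine using the Brahmagupta–Fibonacci identity (a² + b²)(c² + d²) = (ac − bd)² + (ad + bc)² = (ac + bd)² + (ad − bc)²:
  109 · 149 = 16241: from (3² + 10²)(7² + 10²), take (3·7 − 10·10, 3·10 + 10·7) = (21 − 100, 30 + 70) = (-79, 100); dropping signs (only squares matter) gives (79, 100); check 79² + 100² = 6241 + 10000 = 16241 ✓.
  Scale by k = 3: (3·79, 3·100) = (237, 300).
Step 4: Order so x ≤ y and verify: 237² + 300² = 56169 + 90000 = 146169 = n. ✓

n = 146169 = 237² + 300² (one valid representation with x ≤ y).


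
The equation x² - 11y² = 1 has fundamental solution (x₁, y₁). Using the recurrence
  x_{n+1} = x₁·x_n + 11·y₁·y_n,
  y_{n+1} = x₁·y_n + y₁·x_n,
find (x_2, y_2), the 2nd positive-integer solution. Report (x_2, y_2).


Step 1: Find the fundamental solution (x₁, y₁) of x² - 11y² = 1.
  Expand √11 as a continued fraction. a₀ = ⌊√11⌋ = 3; iterate m_{k+1} = d_k·a_k − m_k, d_{k+1} = (11 − m_{k+1}²)/d_k, a_{k+1} = ⌊(a₀ + m_{k+1})/d_{k+1}⌋ (starting m₀ = 0, d₀ = 1), with convergents p_k = a_k·p_{k-1} + p_{k-2}, q_k = a_k·q_{k-1} + q_{k-2} (p₋₁ = 1, q₋₁ = 0):
  k = 0: a₀ = 3; p₀/q₀ = 3/1; p₀² − 11·q₀² = 9 − 11 = -2.
  k = 1: m = 3, d = 2, a = ⌊(3 + 3)/2⌋ = 3; p/q = (3·3 + 1)/(3·1 + 0) = 10/3; p² − 11·q² = 100 − 99 = 1.
  The first convergent with p² − 11·q² = 1 gives the fundamental solution (x₁, y₁) = (10, 3).
Step 2: Apply the recurrence (x_{n+1}, y_{n+1}) = (x₁x_n + 11y₁y_n, x₁y_n + y₁x_n) repeatedly.
  From (x_1, y_1) = (10, 3): x_2 = 10·10 + 11·3·3 = 199; y_2 = 10·3 + 3·10 = 60.
Step 3: Verify x_2² - 11·y_2² = 39601 - 39600 = 1 (should be 1). ✓

(x_1, y_1) = (10, 3); (x_2, y_2) = (199, 60).


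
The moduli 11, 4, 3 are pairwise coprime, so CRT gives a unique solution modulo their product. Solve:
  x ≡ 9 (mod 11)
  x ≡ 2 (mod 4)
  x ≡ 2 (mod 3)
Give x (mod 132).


Moduli 11, 4, 3 are pairwise coprime; by CRT there is a unique solution modulo M = 11 · 4 · 3 = 132.
Solve pairwise, accumulating the modulus:
  Start with x ≡ 9 (mod 11).
  Combine with x ≡ 2 (mod 4): since gcd(11, 4) = 1, we get a unique residue mod 44.
    Write x = 9 + 11·t and substitute into x ≡ 2 (mod 4): 11·t ≡ 2 − 9 = -7 (mod 4).
    Reduce coefficients mod 4: 3·t ≡ 1 (mod 4).
    The inverse of 3 mod 4 is 3 (since 3·3 = 9 = 2·4 + 1), so t ≡ 3·1 = 3 ≡ 3 (mod 4).
    Then x = 9 + 11·3 = 42, valid modulo lcm(11, 4) = 44: x ≡ 42 (mod 44).
  Combine with x ≡ 2 (mod 3): since gcd(44, 3) = 1, we get a unique residue mod 132.
    Write x = 42 + 44·t and substitute into x ≡ 2 (mod 3): 44·t ≡ 2 − 42 = -40 (mod 3).
    Reduce coefficients mod 3: 2·t ≡ 2 (mod 3).
    The inverse of 2 mod 3 is 2 (since 2·2 = 4 = 1·3 + 1), so t ≡ 2·2 = 4 ≡ 1 (mod 3).
    Then x = 42 + 44·1 = 86, valid modulo lcm(44, 3) = 132: x ≡ 86 (mod 132).
Verify: 86 mod 11 = 9 ✓, 86 mod 4 = 2 ✓, 86 mod 3 = 2 ✓.

x ≡ 86 (mod 132).


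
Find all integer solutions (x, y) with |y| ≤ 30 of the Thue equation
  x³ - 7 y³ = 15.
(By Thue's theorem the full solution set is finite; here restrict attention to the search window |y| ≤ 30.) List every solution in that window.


The equation is x³ - 7y³ = 15. For fixed y, x³ = 7·y³ + 15, so a solution requires the RHS to be a perfect cube.
Strategy: iterate y from -30 to 30, compute RHS = 7·y³ + 15, and check whether it is a (positive or negative) perfect cube.
Check small values of y:
  y = 0: RHS = 15 is not a perfect cube.
  y = 1: RHS = 22 is not a perfect cube.
  y = -1: RHS = 8 = (2)³ ⇒ x = 2 works.
  y = 2: RHS = 71 is not a perfect cube.
  y = -2: RHS = -41 is not a perfect cube.
  y = 3: RHS = 204 is not a perfect cube.
  y = -3: RHS = -174 is not a perfect cube.
Continuing, at y = 23: RHS = 85184 = (44)³ ⇒ x = 44 works.
Searching the remaining y in |y| ≤ 30 finds no further solutions.
Collected solutions: (2, -1), (44, 23).

Solutions (with |y| ≤ 30): (2, -1), (44, 23).


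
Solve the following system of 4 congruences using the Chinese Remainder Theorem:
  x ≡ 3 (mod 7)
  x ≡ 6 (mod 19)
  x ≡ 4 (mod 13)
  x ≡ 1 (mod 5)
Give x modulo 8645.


Product of moduli M = 7 · 19 · 13 · 5 = 8645.
Merge one congruence at a time:
  Start: x ≡ 3 (mod 7).
  Combine with x ≡ 6 (mod 19); new modulus lcm = 133.
    Write x = 3 + 7·t and substitute into x ≡ 6 (mod 19): 7·t ≡ 6 − 3 = 3 (mod 19).
    The inverse of 7 mod 19 is 11 (since 7·11 = 77 = 4·19 + 1), so t ≡ 11·3 = 33 ≡ 14 (mod 19).
    Then x = 3 + 7·14 = 101, valid modulo lcm(7, 19) = 133: x ≡ 101 (mod 133).
  Combine with x ≡ 4 (mod 13); new modulus lcm = 1729.
    Write x = 101 + 133·t and substitute into x ≡ 4 (mod 13): 133·t ≡ 4 − 101 = -97 (mod 13).
    Reduce coefficients mod 13: 3·t ≡ 7 (mod 13).
    The inverse of 3 mod 13 is 9 (since 3·9 = 27 = 2·13 + 1), so t ≡ 9·7 = 63 ≡ 11 (mod 13).
    Then x = 101 + 133·11 = 1564, valid modulo lcm(133, 13) = 1729: x ≡ 1564 (mod 1729).
  Combine with x ≡ 1 (mod 5); new modulus lcm = 8645.
    Write x = 1564 + 1729·t and substitute into x ≡ 1 (mod 5): 1729·t ≡ 1 − 1564 = -1563 (mod 5).
    Reduce coefficients mod 5: 4·t ≡ 2 (mod 5).
    The inverse of 4 mod 5 is 4 (since 4·4 = 16 = 3·5 + 1), so t ≡ 4·2 = 8 ≡ 3 (mod 5).
    Then x = 1564 + 1729·3 = 6751, valid modulo lcm(1729, 5) = 8645: x ≡ 6751 (mod 8645).
Verify against each original: 6751 mod 7 = 3, 6751 mod 19 = 6, 6751 mod 13 = 4, 6751 mod 5 = 1.

x ≡ 6751 (mod 8645).


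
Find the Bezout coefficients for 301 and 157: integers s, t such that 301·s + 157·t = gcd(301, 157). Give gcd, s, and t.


Euclidean algorithm on (301, 157) — divide until remainder is 0:
  301 = 1 · 157 + 144
  157 = 1 · 144 + 13
  144 = 11 · 13 + 1
  13 = 13 · 1 + 0
gcd(301, 157) = 1.
Track Bezout coefficients alongside the remainders: start with r₀ = 301 = a·1 + b·0 (s = 1, t = 0) and r₁ = 157 = a·0 + b·1 (s = 0, t = 1); each new remainder r_{k+1} = r_{k-1} − q_k·r_k inherits s_{k+1} = s_{k-1} − q_k·s_k, t_{k+1} = t_{k-1} − q_k·t_k, so r_k = a·s_k + b·t_k at every step:
  q = 1: r = 144, s = 1 − 1·0 = 1, t = 0 − 1·1 = -1  (check: 301·1 + 157·(-1) = 144)
  q = 1: r = 13, s = 0 − 1·1 = -1, t = 1 − 1·(-1) = 2  (check: 301·(-1) + 157·2 = 13)
  q = 11: r = 1, s = 1 − 11·(-1) = 12, t = -1 − 11·2 = -23  (check: 301·12 + 157·(-23) = 1)
The row with r = 1 (the gcd) gives the Bezout coefficients s = 12, t = -23.
Result: 301 · (12) + 157 · (-23) = 1.

gcd(301, 157) = 1; s = 12, t = -23 (check: 301·12 + 157·(-23) = 1).


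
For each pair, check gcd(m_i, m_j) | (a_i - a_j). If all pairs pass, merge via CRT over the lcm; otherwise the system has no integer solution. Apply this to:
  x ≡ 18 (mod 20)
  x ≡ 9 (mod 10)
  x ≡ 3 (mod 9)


Moduli 20, 10, 9 are not pairwise coprime, so CRT works modulo lcm(m_i) when all pairwise compatibility conditions hold.
Pairwise compatibility: gcd(m_i, m_j) must divide a_i - a_j for every pair.
Merge one congruence at a time:
  Start: x ≡ 18 (mod 20).
  Combine with x ≡ 9 (mod 10): gcd(20, 10) = 10, and 9 - 18 = -9 is NOT divisible by 10.
    ⇒ system is inconsistent (no integer solution).

No solution (the system is inconsistent).


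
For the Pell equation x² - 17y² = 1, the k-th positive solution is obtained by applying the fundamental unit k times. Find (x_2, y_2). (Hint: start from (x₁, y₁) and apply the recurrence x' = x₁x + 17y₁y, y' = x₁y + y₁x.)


Step 1: Find the fundamental solution (x₁, y₁) of x² - 17y² = 1.
  Expand √17 as a continued fraction. a₀ = ⌊√17⌋ = 4; iterate m_{k+1} = d_k·a_k − m_k, d_{k+1} = (17 − m_{k+1}²)/d_k, a_{k+1} = ⌊(a₀ + m_{k+1})/d_{k+1}⌋ (starting m₀ = 0, d₀ = 1), with convergents p_k = a_k·p_{k-1} + p_{k-2}, q_k = a_k·q_{k-1} + q_{k-2} (p₋₁ = 1, q₋₁ = 0):
  k = 0: a₀ = 4; p₀/q₀ = 4/1; p₀² − 17·q₀² = 16 − 17 = -1.
  k = 1: m = 4, d = 1, a = ⌊(4 + 4)/1⌋ = 8; p/q = (8·4 + 1)/(8·1 + 0) = 33/8; p² − 17·q² = 1089 − 1088 = 1.
  The first convergent with p² − 17·q² = 1 gives the fundamental solution (x₁, y₁) = (33, 8).
Step 2: Apply the recurrence (x_{n+1}, y_{n+1}) = (x₁x_n + 17y₁y_n, x₁y_n + y₁x_n) repeatedly.
  From (x_1, y_1) = (33, 8): x_2 = 33·33 + 17·8·8 = 2177; y_2 = 33·8 + 8·33 = 528.
Step 3: Verify x_2² - 17·y_2² = 4739329 - 4739328 = 1 (should be 1). ✓

(x_1, y_1) = (33, 8); (x_2, y_2) = (2177, 528).


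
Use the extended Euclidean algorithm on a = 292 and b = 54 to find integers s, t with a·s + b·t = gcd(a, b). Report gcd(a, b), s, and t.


Euclidean algorithm on (292, 54) — divide until remainder is 0:
  292 = 5 · 54 + 22
  54 = 2 · 22 + 10
  22 = 2 · 10 + 2
  10 = 5 · 2 + 0
gcd(292, 54) = 2.
Track Bezout coefficients alongside the remainders: start with r₀ = 292 = a·1 + b·0 (s = 1, t = 0) and r₁ = 54 = a·0 + b·1 (s = 0, t = 1); each new remainder r_{k+1} = r_{k-1} − q_k·r_k inherits s_{k+1} = s_{k-1} − q_k·s_k, t_{k+1} = t_{k-1} − q_k·t_k, so r_k = a·s_k + b·t_k at every step:
  q = 5: r = 22, s = 1 − 5·0 = 1, t = 0 − 5·1 = -5  (check: 292·1 + 54·(-5) = 22)
  q = 2: r = 10, s = 0 − 2·1 = -2, t = 1 − 2·(-5) = 11  (check: 292·(-2) + 54·11 = 10)
  q = 2: r = 2, s = 1 − 2·(-2) = 5, t = -5 − 2·11 = -27  (check: 292·5 + 54·(-27) = 2)
The row with r = 2 (the gcd) gives the Bezout coefficients s = 5, t = -27.
Result: 292 · (5) + 54 · (-27) = 2.

gcd(292, 54) = 2; s = 5, t = -27 (check: 292·5 + 54·(-27) = 2).


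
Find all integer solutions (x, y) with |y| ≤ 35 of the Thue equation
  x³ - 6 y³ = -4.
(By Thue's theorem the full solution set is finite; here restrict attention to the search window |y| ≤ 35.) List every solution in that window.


The equation is x³ - 6y³ = -4. For fixed y, x³ = 6·y³ − 4, so a solution requires the RHS to be a perfect cube.
Strategy: iterate y from -35 to 35, compute RHS = 6·y³ − 4, and check whether it is a (positive or negative) perfect cube.
Check small values of y:
  y = 0: RHS = -4 is not a perfect cube.
  y = 1: RHS = 2 is not a perfect cube.
  y = -1: RHS = -10 is not a perfect cube.
  y = 2: RHS = 44 is not a perfect cube.
  y = -2: RHS = -52 is not a perfect cube.
  y = 3: RHS = 158 is not a perfect cube.
  y = -3: RHS = -166 is not a perfect cube.
Continuing the search up to |y| = 35 finds no solutions either.
No (x, y) in the scanned range satisfies the equation.

No integer solutions with |y| ≤ 35.


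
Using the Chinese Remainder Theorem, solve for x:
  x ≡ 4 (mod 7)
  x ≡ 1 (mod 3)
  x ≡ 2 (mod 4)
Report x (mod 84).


Moduli 7, 3, 4 are pairwise coprime; by CRT there is a unique solution modulo M = 7 · 3 · 4 = 84.
Solve pairwise, accumulating the modulus:
  Start with x ≡ 4 (mod 7).
  Combine with x ≡ 1 (mod 3): since gcd(7, 3) = 1, we get a unique residue mod 21.
    Write x = 4 + 7·t and substitute into x ≡ 1 (mod 3): 7·t ≡ 1 − 4 = -3 (mod 3).
    Reduce coefficients mod 3: 1·t ≡ 0 (mod 3).
    So t ≡ 0 (mod 3).
    Then x = 4 + 7·0 = 4, valid modulo lcm(7, 3) = 21: x ≡ 4 (mod 21).
  Combine with x ≡ 2 (mod 4): since gcd(21, 4) = 1, we get a unique residue mod 84.
    Write x = 4 + 21·t and substitute into x ≡ 2 (mod 4): 21·t ≡ 2 − 4 = -2 (mod 4).
    Reduce coefficients mod 4: 1·t ≡ 2 (mod 4).
    So t ≡ 2 (mod 4).
    Then x = 4 + 21·2 = 46, valid modulo lcm(21, 4) = 84: x ≡ 46 (mod 84).
Verify: 46 mod 7 = 4 ✓, 46 mod 3 = 1 ✓, 46 mod 4 = 2 ✓.

x ≡ 46 (mod 84).


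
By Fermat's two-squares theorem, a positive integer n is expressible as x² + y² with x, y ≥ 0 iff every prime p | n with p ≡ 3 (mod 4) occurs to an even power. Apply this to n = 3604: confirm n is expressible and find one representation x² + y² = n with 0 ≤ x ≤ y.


Step 1: Factor n = 3604 = 2^2 · 17 · 53.
Step 2: Check the mod-4 condition on each prime factor: 2 = 2 (special); 17 ≡ 1 (mod 4), exponent 1; 53 ≡ 1 (mod 4), exponent 1.
All primes ≡ 3 (mod 4) appear to even exponent (or don't appear), so by the two-squares theorem n IS expressible as a sum of two squares.
Step 3: Build a representation. Group n = k² · m with k = 2 and m = 17 · 53 = 901 (a product of primes ≡ 1 (mod 4)); a representation of m scales to one of n via (k·x)² + (k·y)² = k²(x² + y²). Each prime p ≡ 1 (mod 4) is itself a sum of two squares; find a² by testing p − a² for a perfect square:
  17: 17 − 1² = 16 = 4² ⇒ 17 = 1² + 4².
  53: 53 − 1² = 52, 53 − 2² = 49 = 7² ⇒ 53 = 2² + 7².
  Combine using the Brahmagupta–Fibonacci identity (a² + b²)(c² + d²) = (ac − bd)² + (ad + bc)² = (ac + bd)² + (ad − bc)²:
  17 · 53 = 901: from (1² + 4²)(2² + 7²), take (1·2 − 4·7, 1·7 + 4·2) = (2 − 28, 7 + 8) = (-26, 15); dropping signs (only squares matter) gives (26, 15); check 26² + 15² = 676 + 225 = 901 ✓.
  Scale by k = 2: (2·26, 2·15) = (52, 30).
Step 4: Order so x ≤ y and verify: 30² + 52² = 900 + 2704 = 3604 = n. ✓

n = 3604 = 30² + 52² (one valid representation with x ≤ y).


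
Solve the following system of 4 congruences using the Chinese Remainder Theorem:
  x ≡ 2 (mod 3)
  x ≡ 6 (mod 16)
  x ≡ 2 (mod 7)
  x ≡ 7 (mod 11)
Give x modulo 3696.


Product of moduli M = 3 · 16 · 7 · 11 = 3696.
Merge one congruence at a time:
  Start: x ≡ 2 (mod 3).
  Combine with x ≡ 6 (mod 16); new modulus lcm = 48.
    Write x = 2 + 3·t and substitute into x ≡ 6 (mod 16): 3·t ≡ 6 − 2 = 4 (mod 16).
    The inverse of 3 mod 16 is 11 (since 3·11 = 33 = 2·16 + 1), so t ≡ 11·4 = 44 ≡ 12 (mod 16).
    Then x = 2 + 3·12 = 38, valid modulo lcm(3, 16) = 48: x ≡ 38 (mod 48).
  Combine with x ≡ 2 (mod 7); new modulus lcm = 336.
    Write x = 38 + 48·t and substitute into x ≡ 2 (mod 7): 48·t ≡ 2 − 38 = -36 (mod 7).
    Reduce coefficients mod 7: 6·t ≡ 6 (mod 7).
    The inverse of 6 mod 7 is 6 (since 6·6 = 36 = 5·7 + 1), so t ≡ 6·6 = 36 ≡ 1 (mod 7).
    Then x = 38 + 48·1 = 86, valid modulo lcm(48, 7) = 336: x ≡ 86 (mod 336).
  Combine with x ≡ 7 (mod 11); new modulus lcm = 3696.
    Write x = 86 + 336·t and substitute into x ≡ 7 (mod 11): 336·t ≡ 7 − 86 = -79 (mod 11).
    Reduce coefficients mod 11: 6·t ≡ 9 (mod 11).
    The inverse of 6 mod 11 is 2 (since 6·2 = 12 = 1·11 + 1), so t ≡ 2·9 = 18 ≡ 7 (mod 11).
    Then x = 86 + 336·7 = 2438, valid modulo lcm(336, 11) = 3696: x ≡ 2438 (mod 3696).
Verify against each original: 2438 mod 3 = 2, 2438 mod 16 = 6, 2438 mod 7 = 2, 2438 mod 11 = 7.

x ≡ 2438 (mod 3696).


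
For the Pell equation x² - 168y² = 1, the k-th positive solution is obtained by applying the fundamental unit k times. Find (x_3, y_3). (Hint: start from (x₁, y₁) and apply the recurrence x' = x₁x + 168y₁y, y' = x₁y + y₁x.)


Step 1: Find the fundamental solution (x₁, y₁) of x² - 168y² = 1.
  Expand √168 as a continued fraction. a₀ = ⌊√168⌋ = 12; iterate m_{k+1} = d_k·a_k − m_k, d_{k+1} = (168 − m_{k+1}²)/d_k, a_{k+1} = ⌊(a₀ + m_{k+1})/d_{k+1}⌋ (starting m₀ = 0, d₀ = 1), with convergents p_k = a_k·p_{k-1} + p_{k-2}, q_k = a_k·q_{k-1} + q_{k-2} (p₋₁ = 1, q₋₁ = 0):
  k = 0: a₀ = 12; p₀/q₀ = 12/1; p₀² − 168·q₀² = 144 − 168 = -24.
  k = 1: m = 12, d = 24, a = ⌊(12 + 12)/24⌋ = 1; p/q = (1·12 + 1)/(1·1 + 0) = 13/1; p² − 168·q² = 169 − 168 = 1.
  The first convergent with p² − 168·q² = 1 gives the fundamental solution (x₁, y₁) = (13, 1).
Step 2: Apply the recurrence (x_{n+1}, y_{n+1}) = (x₁x_n + 168y₁y_n, x₁y_n + y₁x_n) repeatedly.
  From (x_1, y_1) = (13, 1): x_2 = 13·13 + 168·1·1 = 337; y_2 = 13·1 + 1·13 = 26.
  From (x_2, y_2) = (337, 26): x_3 = 13·337 + 168·1·26 = 8749; y_3 = 13·26 + 1·337 = 675.
Step 3: Verify x_3² - 168·y_3² = 76545001 - 76545000 = 1 (should be 1). ✓

(x_1, y_1) = (13, 1); (x_3, y_3) = (8749, 675).


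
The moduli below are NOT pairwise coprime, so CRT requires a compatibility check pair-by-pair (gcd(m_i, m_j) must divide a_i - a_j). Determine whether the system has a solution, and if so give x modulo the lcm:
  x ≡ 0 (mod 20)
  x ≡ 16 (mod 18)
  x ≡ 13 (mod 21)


Moduli 20, 18, 21 are not pairwise coprime, so CRT works modulo lcm(m_i) when all pairwise compatibility conditions hold.
Pairwise compatibility: gcd(m_i, m_j) must divide a_i - a_j for every pair.
Merge one congruence at a time:
  Start: x ≡ 0 (mod 20).
  Combine with x ≡ 16 (mod 18): gcd(20, 18) = 2; 16 - 0 = 16, which IS divisible by 2, so compatible.
    Write x = 0 + 20·t and substitute into x ≡ 16 (mod 18): 20·t ≡ 16 − 0 = 16 (mod 18).
    Divide the congruence (and modulus) by g = 2: 10·t ≡ 8 (mod 9).
    Reduce coefficients mod 9: 1·t ≡ 8 (mod 9).
    So t ≡ 8 (mod 9).
    Then x = 0 + 20·8 = 160, valid modulo lcm(20, 18) = 180: x ≡ 160 (mod 180).
  Combine with x ≡ 13 (mod 21): gcd(180, 21) = 3; 13 - 160 = -147, which IS divisible by 3, so compatible.
    Write x = 160 + 180·t and substitute into x ≡ 13 (mod 21): 180·t ≡ 13 − 160 = -147 (mod 21).
    Divide the congruence (and modulus) by g = 3: 60·t ≡ -49 (mod 7).
    Reduce coefficients mod 7: 4·t ≡ 0 (mod 7).
    The inverse of 4 mod 7 is 2 (since 4·2 = 8 = 1·7 + 1), so t ≡ 2·0 = 0 ≡ 0 (mod 7).
    Then x = 160 + 180·0 = 160, valid modulo lcm(180, 21) = 1260: x ≡ 160 (mod 1260).
Verify: 160 mod 20 = 0, 160 mod 18 = 16, 160 mod 21 = 13.

x ≡ 160 (mod 1260).
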